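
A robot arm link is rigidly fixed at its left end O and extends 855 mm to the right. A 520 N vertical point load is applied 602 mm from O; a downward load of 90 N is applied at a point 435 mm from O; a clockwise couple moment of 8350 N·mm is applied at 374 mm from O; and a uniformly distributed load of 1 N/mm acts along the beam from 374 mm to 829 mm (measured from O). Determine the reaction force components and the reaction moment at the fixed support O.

O_x = 0, O_y = 1065 N, M_O = 634200 N·mm

Resultant of the distributed load: 1 × 455 = 455 N at 601.5 mm from O.
ΣF_x = 0: O_x = 0.
ΣF_y = 0: O_y − 520 − 90 − 1·455 = 0 → O_y = 1065 N.
ΣM about O: M_O − 520·602 − 90·435 − 8350 − (1·455)·601.5 = 0 → M_O = 634200 N·mm.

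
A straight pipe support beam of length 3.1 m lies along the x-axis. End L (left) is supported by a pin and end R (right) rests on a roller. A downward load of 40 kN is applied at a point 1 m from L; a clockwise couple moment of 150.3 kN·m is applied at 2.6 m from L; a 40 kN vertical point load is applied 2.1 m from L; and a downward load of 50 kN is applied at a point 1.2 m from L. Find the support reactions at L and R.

L_x = 0, L_y = 22.16 kN, R_y = 107.8 kN

Moments about L: R_y·3.1 − 40·1 − 150.3 − 40·2.1 − 50·1.2 = 0 → R_y = 334.3/3.1 = 107.839 ≈ 107.8 kN.
ΣF_y = 0: L_y + 107.839 − 40 − 40 − 50 = 0 → L_y = 22.16 kN.
ΣF_x = 0: no horizontal applied forces, so L_x = 0.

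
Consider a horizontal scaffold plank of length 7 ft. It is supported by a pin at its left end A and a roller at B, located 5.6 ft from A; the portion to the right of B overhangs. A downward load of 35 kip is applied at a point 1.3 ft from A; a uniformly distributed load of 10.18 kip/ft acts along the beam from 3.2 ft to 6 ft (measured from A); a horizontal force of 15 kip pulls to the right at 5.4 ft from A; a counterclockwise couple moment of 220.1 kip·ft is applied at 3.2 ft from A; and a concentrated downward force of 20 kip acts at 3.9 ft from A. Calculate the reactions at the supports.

Resultant of the distributed load: 10.18 × 2.8 = 28.504 kip at 4.6 ft from A.
ΣM about A: B_y·5.6 − 35·1.3 − (10.18·2.8)·4.6 + 220.1 − 20·3.9 = 0 → B_y = 34.5184/5.6 = 6.164 kip.
ΣF_y = 0: A_y + 6.164 − 35 − 10.18·2.8 − 20 = 0 → A_y = 77.34 kip.
ΣF_x = 0: A_x + 15 = 0 → A_x = -15.00 kip.

A_x = -15.00 kip, A_y = 77.34 kip, B_y = 6.164 kip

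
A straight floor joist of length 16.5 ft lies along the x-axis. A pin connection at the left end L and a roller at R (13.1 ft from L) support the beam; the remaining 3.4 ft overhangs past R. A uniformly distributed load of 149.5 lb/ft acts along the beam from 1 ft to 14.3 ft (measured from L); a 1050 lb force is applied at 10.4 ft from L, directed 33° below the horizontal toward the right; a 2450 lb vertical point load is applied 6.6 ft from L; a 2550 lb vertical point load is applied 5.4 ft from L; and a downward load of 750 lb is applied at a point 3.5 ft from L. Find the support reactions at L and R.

Resultant of the distributed load: 149.5 × 13.3 = 1988.35 lb at 7.65 ft from L.
Moments about L: R_y·13.1 − (149.5·13.3)·7.65 − 1050·sin33°·10.4 − 2450·6.6 − 2550·5.4 − 750·3.5 = 0 → R_y = 53723.3/13.1 = 4101.02 ≈ 4101 lb.
ΣF_y = 0: L_y + 4101.02 − 149.5·13.3 − 1050·sin33° − 2450 − 2550 − 750 = 0 → L_y = 4209 lb.
ΣF_x = 0: L_x + 1050·cos33° = 0 → L_x = -880.6 lb.

L_x = -880.6 lb, L_y = 4209 lb, R_y = 4101 lb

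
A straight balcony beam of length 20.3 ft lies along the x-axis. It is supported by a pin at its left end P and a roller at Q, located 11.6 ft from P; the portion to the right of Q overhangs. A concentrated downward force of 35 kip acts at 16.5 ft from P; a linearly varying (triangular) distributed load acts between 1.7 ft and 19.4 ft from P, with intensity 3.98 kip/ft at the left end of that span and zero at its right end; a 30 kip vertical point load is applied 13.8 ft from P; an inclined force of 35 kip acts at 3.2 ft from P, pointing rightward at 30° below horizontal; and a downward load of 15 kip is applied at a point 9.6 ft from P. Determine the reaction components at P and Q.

P_x = -30.31 kip, P_y = 6.930 kip, Q_y = 125.8 kip

Resultant of the triangular load: ½ × 3.98 × 17.7 = 35.223 kip, acting at 7.6 ft from P (one-third of the span from the peak).
ΣM about P: Q_y·11.6 − 35·16.5 − (½·3.98·17.7)·7.6 − 30·13.8 − 35·sin30°·3.2 − 15·9.6 = 0 → Q_y = 1459.1948/11.6 = 125.793 ≈ 125.8 kip.
ΣF_y = 0: P_y + 125.793 − 35 − ½·3.98·17.7 − 30 − 35·sin30° − 15 = 0 → P_y = 6.930 kip.
ΣF_x = 0: P_x + 35·cos30° = 0 → P_x = -30.31 kip.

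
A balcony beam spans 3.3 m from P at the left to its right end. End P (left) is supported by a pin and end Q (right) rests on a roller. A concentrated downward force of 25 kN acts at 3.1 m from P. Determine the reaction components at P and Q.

P_x = 0, P_y = 1.515 kN, Q_y = 23.48 kN

Taking moments about P: Q_y·3.3 − 25·3.1 = 0 → Q_y = 77.5/3.3 = 23.4848 ≈ 23.48 kN.
ΣF_y = 0: P_y + 23.4848 − 25 = 0 → P_y = 1.515 kN.
ΣF_x = 0: no horizontal applied forces, so P_x = 0.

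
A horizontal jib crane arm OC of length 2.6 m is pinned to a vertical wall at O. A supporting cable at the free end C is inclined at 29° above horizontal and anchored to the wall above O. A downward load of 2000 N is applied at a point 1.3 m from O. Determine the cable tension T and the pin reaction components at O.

ΣM about O: T·sin29°·2.6 − 2000·1.3 = 0 → T = 2600/(2.6·0.48481) = 2062.66 ≈ 2063 N.
ΣF_x = 0: O_x − T·cos29° = 0 → O_x = 2062.66 × 0.87462 = 1804 N.
ΣF_y = 0: O_y + T·sin29° − 2000 = 0 → O_y = 2000 − 2062.66 × 0.48481 = 1000 N.

T = 2063 N, O_x = 1804 N, O_y = 1000 N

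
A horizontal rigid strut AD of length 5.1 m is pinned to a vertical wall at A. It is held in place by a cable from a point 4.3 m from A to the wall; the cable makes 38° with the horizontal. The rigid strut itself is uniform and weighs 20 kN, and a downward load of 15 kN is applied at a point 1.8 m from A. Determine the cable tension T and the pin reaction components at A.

T = 29.46 kN, A_x = 23.22 kN, A_y = 16.86 kN

ΣM about A: T·sin38°·4.3 − 20·2.55 − 15·1.8 = 0 → T = 78/(4.3·0.615661) = 29.4635 ≈ 29.46 kN.
ΣF_x = 0: A_x − T·cos38° = 0 → A_x = 29.4635 × 0.788011 = 23.22 kN.
ΣF_y = 0: A_y + T·sin38° − 20 − 15 = 0 → A_y = 35 − 29.4635 × 0.615661 = 16.86 kN.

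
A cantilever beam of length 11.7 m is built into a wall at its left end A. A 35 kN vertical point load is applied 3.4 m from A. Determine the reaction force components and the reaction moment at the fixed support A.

A_x = 0, A_y = 35.00 kN, M_A = 119.0 kN·m

ΣF_x = 0: A_x = 0.
ΣF_y = 0: A_y − 35 = 0 → A_y = 35.00 kN.
ΣM about A: M_A − 35·3.4 = 0 → M_A = 119.0 kN·m.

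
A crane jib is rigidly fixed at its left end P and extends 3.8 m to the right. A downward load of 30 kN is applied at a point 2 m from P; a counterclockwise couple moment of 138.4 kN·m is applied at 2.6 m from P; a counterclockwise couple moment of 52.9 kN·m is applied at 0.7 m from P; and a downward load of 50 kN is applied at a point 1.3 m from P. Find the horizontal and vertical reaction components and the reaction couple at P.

P_x = 0, P_y = 80.00 kN, M_P = -66.30 kN·m

ΣF_x = 0: P_x = 0.
ΣF_y = 0: P_y − 30 − 50 = 0 → P_y = 80.00 kN.
ΣM about P: M_P − 30·2 + 138.4 + 52.9 − 50·1.3 = 0 → M_P = -66.30 kN·m.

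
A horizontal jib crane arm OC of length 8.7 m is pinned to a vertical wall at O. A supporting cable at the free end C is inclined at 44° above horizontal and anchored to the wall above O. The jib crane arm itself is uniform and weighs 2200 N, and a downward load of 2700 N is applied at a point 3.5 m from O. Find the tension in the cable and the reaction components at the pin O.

ΣM about O: T·sin44°·8.7 − 2200·4.35 − 2700·3.5 = 0 → T = 19020/(8.7·0.694658) = 3147.17 ≈ 3147 N.
ΣF_x = 0: O_x − T·cos44° = 0 → O_x = 3147.17 × 0.71934 = 2264 N.
ΣF_y = 0: O_y + T·sin44° − 2200 − 2700 = 0 → O_y = 4900 − 3147.17 × 0.694658 = 2714 N.

T = 3147 N, O_x = 2264 N, O_y = 2714 N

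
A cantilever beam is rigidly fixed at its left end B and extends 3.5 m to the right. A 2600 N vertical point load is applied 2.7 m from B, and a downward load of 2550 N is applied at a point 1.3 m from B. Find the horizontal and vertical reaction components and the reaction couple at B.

ΣF_x = 0: B_x = 0.
ΣF_y = 0: B_y − 2600 − 2550 = 0 → B_y = 5150 N.
ΣM about B: M_B − 2600·2.7 − 2550·1.3 = 0 → M_B = 10340 N·m.

B_x = 0, B_y = 5150 N, M_B = 10340 N·m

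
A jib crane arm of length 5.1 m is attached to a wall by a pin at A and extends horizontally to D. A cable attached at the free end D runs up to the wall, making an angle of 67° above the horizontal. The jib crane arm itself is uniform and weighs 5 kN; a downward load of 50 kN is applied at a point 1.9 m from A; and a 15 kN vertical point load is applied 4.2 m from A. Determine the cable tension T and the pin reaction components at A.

T = 36.37 kN, A_x = 14.21 kN, A_y = 36.52 kN

ΣM about A: T·sin67°·5.1 − 5·2.55 − 50·1.9 − 15·4.2 = 0 → T = 170.75/(5.1·0.920505) = 36.3718 ≈ 36.37 kN.
ΣF_x = 0: A_x − T·cos67° = 0 → A_x = 36.3718 × 0.390731 = 14.21 kN.
ΣF_y = 0: A_y + T·sin67° − 5 − 50 − 15 = 0 → A_y = 70 − 36.3718 × 0.920505 = 36.52 kN.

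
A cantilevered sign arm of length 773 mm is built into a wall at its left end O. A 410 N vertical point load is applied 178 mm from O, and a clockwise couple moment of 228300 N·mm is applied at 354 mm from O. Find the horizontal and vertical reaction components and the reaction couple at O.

ΣF_x = 0: O_x = 0.
ΣF_y = 0: O_y − 410 = 0 → O_y = 410.0 N.
ΣM about O: M_O − 410·178 − 228300 = 0 → M_O = 301300 N·mm.

O_x = 0, O_y = 410.0 N, M_O = 301300 N·mm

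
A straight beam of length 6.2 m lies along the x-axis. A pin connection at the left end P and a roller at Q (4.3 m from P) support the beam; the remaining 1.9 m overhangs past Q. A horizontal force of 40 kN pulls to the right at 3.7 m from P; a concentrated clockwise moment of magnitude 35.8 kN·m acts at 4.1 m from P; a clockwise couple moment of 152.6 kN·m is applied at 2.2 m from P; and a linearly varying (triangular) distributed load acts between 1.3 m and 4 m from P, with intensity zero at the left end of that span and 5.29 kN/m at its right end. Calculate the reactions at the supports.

P_x = -40.00 kN, P_y = -41.82 kN, Q_y = 48.96 kN

Resultant of the triangular load: ½ × 5.29 × 2.7 = 7.1415 kN, acting at 3.1 m from P (one-third of the span from the peak).
Moments about P: Q_y·4.3 − 35.8 − 152.6 − (½·5.29·2.7)·3.1 = 0 → Q_y = 210.53865/4.3 = 48.9625 ≈ 48.96 kN.
ΣF_y = 0: P_y + 48.9625 − ½·5.29·2.7 = 0 → P_y = -41.82 kN.
ΣF_x = 0: P_x + 40 = 0 → P_x = -40.00 kN.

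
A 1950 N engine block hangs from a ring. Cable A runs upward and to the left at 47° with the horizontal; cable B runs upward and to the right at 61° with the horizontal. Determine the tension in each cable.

T_A = 994.0 N, T_B = 1398 N

ΣF_x = 0: −T_A·cos47° + T_B·cos61° = 0 → T_B = 1.40673·T_A.
ΣF_y = 0: T_A·sin47° + T_B·sin61° = 1950.
Substitute: T_A·(0.731354 + 1.40673·0.87462) = 1950 → T_A = 994.032 ≈ 994.0 N.
Then T_B = 1.40673 × 994.032 = 1398 N.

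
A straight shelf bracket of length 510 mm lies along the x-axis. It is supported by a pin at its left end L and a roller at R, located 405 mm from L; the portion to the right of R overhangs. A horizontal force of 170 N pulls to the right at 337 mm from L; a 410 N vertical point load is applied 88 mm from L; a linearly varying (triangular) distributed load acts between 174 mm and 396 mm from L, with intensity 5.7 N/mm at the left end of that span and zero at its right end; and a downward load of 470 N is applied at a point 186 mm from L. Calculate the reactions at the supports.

Resultant of the triangular load: ½ × 5.7 × 222 = 632.7 N, acting at 248 mm from L (one-third of the span from the peak).
Moments about L: R_y·405 − 410·88 − (½·5.7·222)·248 − 470·186 = 0 → R_y = 280409.6/405 = 692.369 ≈ 692.4 N.
ΣF_y = 0: L_y + 692.369 − 410 − ½·5.7·222 − 470 = 0 → L_y = 820.3 N.
ΣF_x = 0: L_x + 170 = 0 → L_x = -170.0 N.

L_x = -170.0 N, L_y = 820.3 N, R_y = 692.4 N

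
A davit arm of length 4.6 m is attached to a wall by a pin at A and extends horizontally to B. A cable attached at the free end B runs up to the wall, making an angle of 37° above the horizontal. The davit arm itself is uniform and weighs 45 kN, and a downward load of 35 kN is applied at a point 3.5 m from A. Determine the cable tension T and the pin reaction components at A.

T = 81.64 kN, A_x = 65.20 kN, A_y = 30.87 kN

ΣM about A: T·sin37°·4.6 − 45·2.3 − 35·3.5 = 0 → T = 226/(4.6·0.601815) = 81.6371 ≈ 81.64 kN.
ΣF_x = 0: A_x − T·cos37° = 0 → A_x = 81.6371 × 0.798636 = 65.20 kN.
ΣF_y = 0: A_y + T·sin37° − 45 − 35 = 0 → A_y = 80 − 81.6371 × 0.601815 = 30.87 kN.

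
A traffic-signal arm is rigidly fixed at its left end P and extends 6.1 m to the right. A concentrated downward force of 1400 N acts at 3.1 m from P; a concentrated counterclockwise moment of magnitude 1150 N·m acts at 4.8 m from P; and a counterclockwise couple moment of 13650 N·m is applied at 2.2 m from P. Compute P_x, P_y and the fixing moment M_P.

P_x = 0, P_y = 1400 N, M_P = -10460 N·m

ΣF_x = 0: P_x = 0.
ΣF_y = 0: P_y − 1400 = 0 → P_y = 1400 N.
ΣM about P: M_P − 1400·3.1 + 1150 + 13650 = 0 → M_P = -10460 N·m.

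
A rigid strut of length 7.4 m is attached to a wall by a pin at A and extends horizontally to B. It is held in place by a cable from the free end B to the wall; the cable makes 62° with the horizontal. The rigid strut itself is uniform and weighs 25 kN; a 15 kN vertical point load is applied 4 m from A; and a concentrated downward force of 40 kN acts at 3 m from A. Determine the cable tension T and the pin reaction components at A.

T = 41.71 kN, A_x = 19.58 kN, A_y = 43.18 kN

ΣM about A: T·sin62°·7.4 − 25·3.7 − 15·4 − 40·3 = 0 → T = 272.5/(7.4·0.882948) = 41.7061 ≈ 41.71 kN.
ΣF_x = 0: A_x − T·cos62° = 0 → A_x = 41.7061 × 0.469472 = 19.58 kN.
ΣF_y = 0: A_y + T·sin62° − 25 − 15 − 40 = 0 → A_y = 80 − 41.7061 × 0.882948 = 43.18 kN.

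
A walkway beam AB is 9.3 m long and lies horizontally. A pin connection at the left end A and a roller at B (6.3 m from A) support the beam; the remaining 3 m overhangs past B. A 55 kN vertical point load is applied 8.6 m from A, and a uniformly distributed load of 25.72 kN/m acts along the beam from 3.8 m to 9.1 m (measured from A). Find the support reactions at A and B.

Resultant of the distributed load: 25.72 × 5.3 = 136.316 kN at 6.45 m from A.
ΣM about A: B_y·6.3 − 55·8.6 − (25.72·5.3)·6.45 = 0 → B_y = 1352.2382/6.3 = 214.641 ≈ 214.6 kN.
ΣF_y = 0: A_y + 214.641 − 55 − 25.72·5.3 = 0 → A_y = -23.32 kN.
ΣF_x = 0: no horizontal applied forces, so A_x = 0.

A_x = 0, A_y = -23.32 kN, B_y = 214.6 kN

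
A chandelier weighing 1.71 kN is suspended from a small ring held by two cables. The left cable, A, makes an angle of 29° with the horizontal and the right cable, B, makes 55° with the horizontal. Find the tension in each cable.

ΣF_x = 0: −T_A·cos29° + T_B·cos55° = 0 → T_B = 1.52485·T_A.
ΣF_y = 0: T_A·sin29° + T_B·sin55° = 1.71.
Substitute: T_A·(0.48481 + 1.52485·0.819152) = 1.71 → T_A = 0.986219 ≈ 0.9862 kN.
Then T_B = 1.52485 × 0.986219 = 1.504 kN.

T_A = 0.9862 kN, T_B = 1.504 kN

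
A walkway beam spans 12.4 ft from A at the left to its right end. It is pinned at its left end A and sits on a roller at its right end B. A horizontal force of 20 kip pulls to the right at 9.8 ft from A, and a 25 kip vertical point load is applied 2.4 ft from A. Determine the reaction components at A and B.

A_x = -20.00 kip, A_y = 20.16 kip, B_y = 4.839 kip

ΣM about A: B_y·12.4 − 25·2.4 = 0 → B_y = 60/12.4 = 4.83871 ≈ 4.839 kip.
ΣF_y = 0: A_y + 4.83871 − 25 = 0 → A_y = 20.16 kip.
ΣF_x = 0: A_x + 20 = 0 → A_x = -20.00 kip.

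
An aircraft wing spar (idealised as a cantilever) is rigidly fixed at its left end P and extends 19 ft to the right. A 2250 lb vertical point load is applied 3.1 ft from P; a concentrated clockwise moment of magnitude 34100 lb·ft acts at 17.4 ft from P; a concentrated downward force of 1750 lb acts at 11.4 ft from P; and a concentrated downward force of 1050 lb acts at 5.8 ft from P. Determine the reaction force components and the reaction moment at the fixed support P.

P_x = 0, P_y = 5050 lb, M_P = 67120 lb·ft

ΣF_x = 0: P_x = 0.
ΣF_y = 0: P_y − 2250 − 1750 − 1050 = 0 → P_y = 5050 lb.
ΣM about P: M_P − 2250·3.1 − 34100 − 1750·11.4 − 1050·5.8 = 0 → M_P = 67120 lb·ft.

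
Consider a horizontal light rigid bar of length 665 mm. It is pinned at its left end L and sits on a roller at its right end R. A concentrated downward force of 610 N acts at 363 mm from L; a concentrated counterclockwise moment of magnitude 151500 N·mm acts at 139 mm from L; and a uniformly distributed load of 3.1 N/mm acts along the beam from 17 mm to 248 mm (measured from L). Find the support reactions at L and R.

L_x = 0, L_y = 1078 N, R_y = 247.8 N

Resultant of the distributed load: 3.1 × 231 = 716.1 N at 132.5 mm from L.
ΣM about L: R_y·665 − 610·363 + 151500 − (3.1·231)·132.5 = 0 → R_y = 164813.25/665 = 247.839 ≈ 247.8 N.
ΣF_y = 0: L_y + 247.839 − 610 − 3.1·231 = 0 → L_y = 1078 N.
ΣF_x = 0: no horizontal applied forces, so L_x = 0.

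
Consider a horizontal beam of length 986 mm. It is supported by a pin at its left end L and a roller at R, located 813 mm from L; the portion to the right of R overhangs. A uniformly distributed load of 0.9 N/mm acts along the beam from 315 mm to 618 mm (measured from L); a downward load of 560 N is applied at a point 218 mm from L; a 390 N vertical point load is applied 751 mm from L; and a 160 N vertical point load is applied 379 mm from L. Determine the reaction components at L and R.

Resultant of the distributed load: 0.9 × 303 = 272.7 N at 466.5 mm from L.
Taking moments about L: R_y·813 − (0.9·303)·466.5 − 560·218 − 390·751 − 160·379 = 0 → R_y = 602824.55/813 = 741.482 ≈ 741.5 N.
ΣF_y = 0: L_y + 741.482 − 0.9·303 − 560 − 390 − 160 = 0 → L_y = 641.2 N.
ΣF_x = 0: no horizontal applied forces, so L_x = 0.

L_x = 0, L_y = 641.2 N, R_y = 741.5 N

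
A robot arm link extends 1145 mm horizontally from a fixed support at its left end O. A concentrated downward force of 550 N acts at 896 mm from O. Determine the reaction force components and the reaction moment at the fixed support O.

O_x = 0, O_y = 550.0 N, M_O = 492800 N·mm

ΣF_x = 0: O_x = 0.
ΣF_y = 0: O_y − 550 = 0 → O_y = 550.0 N.
ΣM about O: M_O − 550·896 = 0 → M_O = 492800 N·mm.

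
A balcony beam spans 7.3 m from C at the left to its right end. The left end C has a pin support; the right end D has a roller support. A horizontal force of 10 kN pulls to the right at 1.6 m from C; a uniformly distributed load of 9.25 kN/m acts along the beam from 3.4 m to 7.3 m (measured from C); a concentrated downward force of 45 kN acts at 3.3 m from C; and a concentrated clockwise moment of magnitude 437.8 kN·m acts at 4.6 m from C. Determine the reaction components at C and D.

Resultant of the distributed load: 9.25 × 3.9 = 36.075 kN at 5.35 m from C.
Moments about C: D_y·7.3 − (9.25·3.9)·5.35 − 45·3.3 − 437.8 = 0 → D_y = 779.30125/7.3 = 106.754 ≈ 106.8 kN.
ΣF_y = 0: C_y + 106.754 − 9.25·3.9 − 45 = 0 → C_y = -25.68 kN.
ΣF_x = 0: C_x + 10 = 0 → C_x = -10.00 kN.

C_x = -10.00 kN, C_y = -25.68 kN, D_y = 106.8 kN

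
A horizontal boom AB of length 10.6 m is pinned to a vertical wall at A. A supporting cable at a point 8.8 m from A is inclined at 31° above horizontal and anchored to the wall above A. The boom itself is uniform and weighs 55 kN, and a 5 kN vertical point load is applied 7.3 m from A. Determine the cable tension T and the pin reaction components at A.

ΣM about A: T·sin31°·8.8 − 55·5.3 − 5·7.3 = 0 → T = 328/(8.8·0.515038) = 72.3689 ≈ 72.37 kN.
ΣF_x = 0: A_x − T·cos31° = 0 → A_x = 72.3689 × 0.857167 = 62.03 kN.
ΣF_y = 0: A_y + T·sin31° − 55 − 5 = 0 → A_y = 60 − 72.3689 × 0.515038 = 22.73 kN.

T = 72.37 kN, A_x = 62.03 kN, A_y = 22.73 kN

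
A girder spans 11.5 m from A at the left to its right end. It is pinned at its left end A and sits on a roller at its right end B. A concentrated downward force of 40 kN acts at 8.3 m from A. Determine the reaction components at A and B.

Moments about A: B_y·11.5 − 40·8.3 = 0 → B_y = 332/11.5 = 28.8696 ≈ 28.87 kN.
ΣF_y = 0: A_y + 28.8696 − 40 = 0 → A_y = 11.13 kN.
ΣF_x = 0: no horizontal applied forces, so A_x = 0.

A_x = 0, A_y = 11.13 kN, B_y = 28.87 kN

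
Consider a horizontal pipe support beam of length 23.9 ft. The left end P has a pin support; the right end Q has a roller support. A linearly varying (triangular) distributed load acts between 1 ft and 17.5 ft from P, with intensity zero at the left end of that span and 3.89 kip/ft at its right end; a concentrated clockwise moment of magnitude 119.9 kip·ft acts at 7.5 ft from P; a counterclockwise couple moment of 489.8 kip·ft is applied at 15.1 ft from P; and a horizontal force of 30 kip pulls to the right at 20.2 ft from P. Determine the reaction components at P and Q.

Resultant of the triangular load: ½ × 3.89 × 16.5 = 32.0925 kip, acting at 12 ft from P (one-third of the span from the peak).
Taking moments about P: Q_y·23.9 − (½·3.89·16.5)·12 − 119.9 + 489.8 = 0 → Q_y = 15.21/23.9 = 0.636402 ≈ 0.6364 kip.
ΣF_y = 0: P_y + 0.636402 − ½·3.89·16.5 = 0 → P_y = 31.46 kip.
ΣF_x = 0: P_x + 30 = 0 → P_x = -30.00 kip.

P_x = -30.00 kip, P_y = 31.46 kip, Q_y = 0.6364 kip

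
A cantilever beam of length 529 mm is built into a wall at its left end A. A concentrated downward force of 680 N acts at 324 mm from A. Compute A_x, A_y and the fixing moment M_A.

ΣF_x = 0: A_x = 0.
ΣF_y = 0: A_y − 680 = 0 → A_y = 680.0 N.
ΣM about A: M_A − 680·324 = 0 → M_A = 220300 N·mm.

A_x = 0, A_y = 680.0 N, M_A = 220300 N·mm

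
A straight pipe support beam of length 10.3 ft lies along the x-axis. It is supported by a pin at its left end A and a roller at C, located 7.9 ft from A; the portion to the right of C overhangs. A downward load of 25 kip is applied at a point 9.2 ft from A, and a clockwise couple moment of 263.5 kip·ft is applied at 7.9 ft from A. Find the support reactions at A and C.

Moments about A: C_y·7.9 − 25·9.2 − 263.5 = 0 → C_y = 493.5/7.9 = 62.4684 ≈ 62.47 kip.
ΣF_y = 0: A_y + 62.4684 − 25 = 0 → A_y = -37.47 kip.
ΣF_x = 0: no horizontal applied forces, so A_x = 0.

A_x = 0, A_y = -37.47 kip, C_y = 62.47 kip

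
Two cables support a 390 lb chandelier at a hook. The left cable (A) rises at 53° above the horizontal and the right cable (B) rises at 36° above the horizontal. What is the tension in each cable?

T_A = 315.6 lb, T_B = 234.7 lb

ΣF_x = 0: −T_A·cos53° + T_B·cos36° = 0 → T_B = 0.743884·T_A.
ΣF_y = 0: T_A·sin53° + T_B·sin36° = 390.
Substitute: T_A·(0.798636 + 0.743884·0.587785) = 390 → T_A = 315.565 ≈ 315.6 lb.
Then T_B = 0.743884 × 315.565 = 234.7 lb.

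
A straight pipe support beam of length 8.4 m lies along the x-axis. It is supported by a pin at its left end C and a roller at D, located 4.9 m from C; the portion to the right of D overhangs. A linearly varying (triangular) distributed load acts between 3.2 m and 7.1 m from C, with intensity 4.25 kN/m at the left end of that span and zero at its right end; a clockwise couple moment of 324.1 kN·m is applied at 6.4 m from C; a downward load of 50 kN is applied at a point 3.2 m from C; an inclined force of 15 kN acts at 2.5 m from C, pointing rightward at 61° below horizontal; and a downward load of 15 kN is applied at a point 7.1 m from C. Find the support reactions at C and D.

Resultant of the triangular load: ½ × 4.25 × 3.9 = 8.2875 kN, acting at 4.5 m from C (one-third of the span from the peak).
Taking moments about C: D_y·4.9 − (½·4.25·3.9)·4.5 − 324.1 − 50·3.2 − 15·sin61°·2.5 − 15·7.1 = 0 → D_y = 660.692/4.9 = 134.835 ≈ 134.8 kN.
ΣF_y = 0: C_y + 134.835 − ½·4.25·3.9 − 50 − 15·sin61° − 15 = 0 → C_y = -48.43 kN.
ΣF_x = 0: C_x + 15·cos61° = 0 → C_x = -7.272 kN.

C_x = -7.272 kN, C_y = -48.43 kN, D_y = 134.8 kN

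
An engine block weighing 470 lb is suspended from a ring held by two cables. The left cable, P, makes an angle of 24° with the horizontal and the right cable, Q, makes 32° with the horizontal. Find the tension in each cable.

ΣF_x = 0: −T_P·cos24° + T_Q·cos32° = 0 → T_Q = 1.07723·T_P.
ΣF_y = 0: T_P·sin24° + T_Q·sin32° = 470.
Substitute: T_P·(0.406737 + 1.07723·0.529919) = 470 → T_P = 480.778 ≈ 480.8 lb.
Then T_Q = 1.07723 × 480.778 = 517.9 lb.

T_P = 480.8 lb, T_Q = 517.9 lb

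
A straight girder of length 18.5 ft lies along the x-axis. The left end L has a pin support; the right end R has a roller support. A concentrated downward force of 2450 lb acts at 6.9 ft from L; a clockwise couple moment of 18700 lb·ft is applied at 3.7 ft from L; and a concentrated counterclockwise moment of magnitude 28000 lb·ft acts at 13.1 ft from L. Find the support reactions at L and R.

L_x = 0, L_y = 2039 lb, R_y = 411.1 lb

Taking moments about L: R_y·18.5 − 2450·6.9 − 18700 + 28000 = 0 → R_y = 7605/18.5 = 411.081 ≈ 411.1 lb.
ΣF_y = 0: L_y + 411.081 − 2450 = 0 → L_y = 2039 lb.
ΣF_x = 0: no horizontal applied forces, so L_x = 0.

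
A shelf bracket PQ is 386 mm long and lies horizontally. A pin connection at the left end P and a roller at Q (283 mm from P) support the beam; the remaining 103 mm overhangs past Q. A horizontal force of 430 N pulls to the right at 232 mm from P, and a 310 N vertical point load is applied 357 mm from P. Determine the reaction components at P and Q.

Moments about P: Q_y·283 − 310·357 = 0 → Q_y = 110670/283 = 391.06 ≈ 391.1 N.
ΣF_y = 0: P_y + 391.06 − 310 = 0 → P_y = -81.06 N.
ΣF_x = 0: P_x + 430 = 0 → P_x = -430.0 N.

P_x = -430.0 N, P_y = -81.06 N, Q_y = 391.1 N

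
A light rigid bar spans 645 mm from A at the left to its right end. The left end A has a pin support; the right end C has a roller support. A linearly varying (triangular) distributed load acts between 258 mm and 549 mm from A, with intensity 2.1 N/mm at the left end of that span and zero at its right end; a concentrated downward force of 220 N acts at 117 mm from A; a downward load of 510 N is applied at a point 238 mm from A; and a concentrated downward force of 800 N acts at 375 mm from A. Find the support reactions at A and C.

Resultant of the triangular load: ½ × 2.1 × 291 = 305.55 N, acting at 355 mm from A (one-third of the span from the peak).
ΣM about A: C_y·645 − (½·2.1·291)·355 − 220·117 − 510·238 − 800·375 = 0 → C_y = 555590.25/645 = 861.38 ≈ 861.4 N.
ΣF_y = 0: A_y + 861.38 − ½·2.1·291 − 220 − 510 − 800 = 0 → A_y = 974.2 N.
ΣF_x = 0: no horizontal applied forces, so A_x = 0.

A_x = 0, A_y = 974.2 N, C_y = 861.4 N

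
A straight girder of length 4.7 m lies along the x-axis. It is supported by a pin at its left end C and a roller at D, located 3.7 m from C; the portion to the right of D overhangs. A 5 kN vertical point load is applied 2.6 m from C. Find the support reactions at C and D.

Taking moments about C: D_y·3.7 − 5·2.6 = 0 → D_y = 13/3.7 = 3.51351 ≈ 3.514 kN.
ΣF_y = 0: C_y + 3.51351 − 5 = 0 → C_y = 1.486 kN.
ΣF_x = 0: no horizontal applied forces, so C_x = 0.

C_x = 0, C_y = 1.486 kN, D_y = 3.514 kN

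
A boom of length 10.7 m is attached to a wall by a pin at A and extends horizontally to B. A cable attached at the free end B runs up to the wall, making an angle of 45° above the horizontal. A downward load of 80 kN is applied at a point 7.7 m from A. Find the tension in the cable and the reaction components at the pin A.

T = 81.42 kN, A_x = 57.57 kN, A_y = 22.43 kN

ΣM about A: T·sin45°·10.7 − 80·7.7 = 0 → T = 616/(10.7·0.707107) = 81.4164 ≈ 81.42 kN.
ΣF_x = 0: A_x − T·cos45° = 0 → A_x = 81.4164 × 0.707107 = 57.57 kN.
ΣF_y = 0: A_y + T·sin45° − 80 = 0 → A_y = 80 − 81.4164 × 0.707107 = 22.43 kN.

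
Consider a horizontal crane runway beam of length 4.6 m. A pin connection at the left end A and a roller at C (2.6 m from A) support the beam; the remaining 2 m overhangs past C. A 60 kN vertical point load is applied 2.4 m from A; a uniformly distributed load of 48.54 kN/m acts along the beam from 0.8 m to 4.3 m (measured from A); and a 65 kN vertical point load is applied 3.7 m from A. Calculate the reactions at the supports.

A_x = 0, A_y = -19.62 kN, C_y = 314.5 kN

Resultant of the distributed load: 48.54 × 3.5 = 169.89 kN at 2.55 m from A.
ΣM about A: C_y·2.6 − 60·2.4 − (48.54·3.5)·2.55 − 65·3.7 = 0 → C_y = 817.7195/2.6 = 314.507 ≈ 314.5 kN.
ΣF_y = 0: A_y + 314.507 − 60 − 48.54·3.5 − 65 = 0 → A_y = -19.62 kN.
ΣF_x = 0: no horizontal applied forces, so A_x = 0.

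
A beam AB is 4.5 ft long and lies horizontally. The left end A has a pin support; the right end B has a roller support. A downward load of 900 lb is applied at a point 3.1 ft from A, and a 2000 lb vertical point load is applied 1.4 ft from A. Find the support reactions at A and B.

A_x = 0, A_y = 1658 lb, B_y = 1242 lb

ΣM about A: B_y·4.5 − 900·3.1 − 2000·1.4 = 0 → B_y = 5590/4.5 = 1242.22 ≈ 1242 lb.
ΣF_y = 0: A_y + 1242.22 − 900 − 2000 = 0 → A_y = 1658 lb.
ΣF_x = 0: no horizontal applied forces, so A_x = 0.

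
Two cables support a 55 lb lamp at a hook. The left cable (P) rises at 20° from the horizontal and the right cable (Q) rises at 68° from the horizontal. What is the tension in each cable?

T_P = 20.62 lb, T_Q = 51.71 lb

ΣF_x = 0: −T_P·cos20° + T_Q·cos68° = 0 → T_Q = 2.50848·T_P.
ΣF_y = 0: T_P·sin20° + T_Q·sin68° = 55.
Substitute: T_P·(0.34202 + 2.50848·0.927184) = 55 → T_P = 20.6159 ≈ 20.62 lb.
Then T_Q = 2.50848 × 20.6159 = 51.71 lb.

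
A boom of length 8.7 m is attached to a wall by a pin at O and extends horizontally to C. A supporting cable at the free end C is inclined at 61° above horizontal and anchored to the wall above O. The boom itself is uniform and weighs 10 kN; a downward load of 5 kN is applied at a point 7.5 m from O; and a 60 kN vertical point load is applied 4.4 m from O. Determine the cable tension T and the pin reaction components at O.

ΣM about O: T·sin61°·8.7 − 10·4.35 − 5·7.5 − 60·4.4 = 0 → T = 345/(8.7·0.87462) = 45.3399 ≈ 45.34 kN.
ΣF_x = 0: O_x − T·cos61° = 0 → O_x = 45.3399 × 0.48481 = 21.98 kN.
ΣF_y = 0: O_y + T·sin61° − 10 − 5 − 60 = 0 → O_y = 75 − 45.3399 × 0.87462 = 35.34 kN.

T = 45.34 kN, O_x = 21.98 kN, O_y = 35.34 kN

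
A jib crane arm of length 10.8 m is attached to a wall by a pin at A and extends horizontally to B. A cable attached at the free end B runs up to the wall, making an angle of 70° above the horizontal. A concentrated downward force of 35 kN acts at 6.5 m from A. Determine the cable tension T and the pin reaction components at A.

ΣM about A: T·sin70°·10.8 − 35·6.5 = 0 → T = 227.5/(10.8·0.939693) = 22.4167 ≈ 22.42 kN.
ΣF_x = 0: A_x − T·cos70° = 0 → A_x = 22.4167 × 0.34202 = 7.667 kN.
ΣF_y = 0: A_y + T·sin70° − 35 = 0 → A_y = 35 − 22.4167 × 0.939693 = 13.94 kN.

T = 22.42 kN, A_x = 7.667 kN, A_y = 13.94 kN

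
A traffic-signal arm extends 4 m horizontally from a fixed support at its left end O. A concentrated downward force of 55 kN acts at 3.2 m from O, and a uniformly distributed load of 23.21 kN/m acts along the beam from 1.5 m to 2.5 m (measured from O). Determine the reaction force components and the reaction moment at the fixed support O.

Resultant of the distributed load: 23.21 × 1 = 23.21 kN at 2 m from O.
ΣF_x = 0: O_x = 0.
ΣF_y = 0: O_y − 55 − 23.21·1 = 0 → O_y = 78.21 kN.
ΣM about O: M_O − 55·3.2 − (23.21·1)·2 = 0 → M_O = 222.4 kN·m.

O_x = 0, O_y = 78.21 kN, M_O = 222.4 kN·m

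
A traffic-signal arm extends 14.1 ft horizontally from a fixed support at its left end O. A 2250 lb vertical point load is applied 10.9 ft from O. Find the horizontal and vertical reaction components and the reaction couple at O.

O_x = 0, O_y = 2250 lb, M_O = 24520 lb·ft

ΣF_x = 0: O_x = 0.
ΣF_y = 0: O_y − 2250 = 0 → O_y = 2250 lb.
ΣM about O: M_O − 2250·10.9 = 0 → M_O = 24520 lb·ft.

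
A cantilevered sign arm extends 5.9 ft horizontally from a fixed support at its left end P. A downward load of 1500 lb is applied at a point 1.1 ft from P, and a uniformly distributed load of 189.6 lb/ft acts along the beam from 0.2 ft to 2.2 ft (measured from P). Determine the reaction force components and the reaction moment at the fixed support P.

P_x = 0, P_y = 1879 lb, M_P = 2105 lb·ft

Resultant of the distributed load: 189.6 × 2 = 379.2 lb at 1.2 ft from P.
ΣF_x = 0: P_x = 0.
ΣF_y = 0: P_y − 1500 − 189.6·2 = 0 → P_y = 1879 lb.
ΣM about P: M_P − 1500·1.1 − (189.6·2)·1.2 = 0 → M_P = 2105 lb·ft.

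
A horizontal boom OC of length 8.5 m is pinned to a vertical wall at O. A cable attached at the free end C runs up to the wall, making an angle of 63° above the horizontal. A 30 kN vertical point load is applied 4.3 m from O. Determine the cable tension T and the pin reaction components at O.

ΣM about O: T·sin63°·8.5 − 30·4.3 = 0 → T = 129/(8.5·0.891007) = 17.0329 ≈ 17.03 kN.
ΣF_x = 0: O_x − T·cos63° = 0 → O_x = 17.0329 × 0.45399 = 7.733 kN.
ΣF_y = 0: O_y + T·sin63° − 30 = 0 → O_y = 30 − 17.0329 × 0.891007 = 14.82 kN.

T = 17.03 kN, O_x = 7.733 kN, O_y = 14.82 kN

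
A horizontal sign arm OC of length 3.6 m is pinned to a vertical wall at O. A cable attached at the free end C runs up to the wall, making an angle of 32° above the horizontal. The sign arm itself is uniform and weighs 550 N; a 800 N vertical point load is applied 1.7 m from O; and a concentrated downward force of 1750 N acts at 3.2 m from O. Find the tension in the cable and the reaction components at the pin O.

ΣM about O: T·sin32°·3.6 − 550·1.8 − 800·1.7 − 1750·3.2 = 0 → T = 7950/(3.6·0.529919) = 4167.3 ≈ 4167 N.
ΣF_x = 0: O_x − T·cos32° = 0 → O_x = 4167.3 × 0.848048 = 3534 N.
ΣF_y = 0: O_y + T·sin32° − 550 − 800 − 1750 = 0 → O_y = 3100 − 4167.3 × 0.529919 = 891.7 N.

T = 4167 N, O_x = 3534 N, O_y = 891.7 N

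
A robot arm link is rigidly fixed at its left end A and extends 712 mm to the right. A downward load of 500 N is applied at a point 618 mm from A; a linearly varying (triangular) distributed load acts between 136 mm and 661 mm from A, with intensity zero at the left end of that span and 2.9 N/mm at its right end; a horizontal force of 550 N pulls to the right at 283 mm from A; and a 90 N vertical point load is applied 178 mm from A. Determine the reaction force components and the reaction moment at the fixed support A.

A_x = -550.0 N, A_y = 1351 N, M_A = 695000 N·mm

Resultant of the triangular load: ½ × 2.9 × 525 = 761.25 N, acting at 486 mm from A (one-third of the span from the peak).
ΣF_x = 0: A_x + 550 = 0 → A_x = -550.0 N.
ΣF_y = 0: A_y − 500 − ½·2.9·525 − 90 = 0 → A_y = 1351 N.
ΣM about A: M_A − 500·618 − (½·2.9·525)·486 − 90·178 = 0 → M_A = 695000 N·mm.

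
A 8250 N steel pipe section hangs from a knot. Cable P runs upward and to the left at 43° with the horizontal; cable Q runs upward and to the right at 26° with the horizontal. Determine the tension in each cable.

T_P = 7943 N, T_Q = 6463 N

ΣF_x = 0: −T_P·cos43° + T_Q·cos26° = 0 → T_Q = 0.813706·T_P.
ΣF_y = 0: T_P·sin43° + T_Q·sin26° = 8250.
Substitute: T_P·(0.681998 + 0.813706·0.438371) = 8250 → T_P = 7942.6 ≈ 7943 N.
Then T_Q = 0.813706 × 7942.6 = 6463 N.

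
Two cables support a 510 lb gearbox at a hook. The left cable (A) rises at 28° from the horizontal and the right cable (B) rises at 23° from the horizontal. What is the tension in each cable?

ΣF_x = 0: −T_A·cos28° + T_B·cos23° = 0 → T_B = 0.959199·T_A.
ΣF_y = 0: T_A·sin28° + T_B·sin23° = 510.
Substitute: T_A·(0.469472 + 0.959199·0.390731) = 510 → T_A = 604.079 ≈ 604.1 lb.
Then T_B = 0.959199 × 604.079 = 579.4 lb.

T_A = 604.1 lb, T_B = 579.4 lb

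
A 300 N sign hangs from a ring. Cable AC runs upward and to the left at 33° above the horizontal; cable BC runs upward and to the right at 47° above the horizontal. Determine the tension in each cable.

ΣF_x = 0: −T_AC·cos33° + T_BC·cos47° = 0 → T_BC = 1.22973·T_AC.
ΣF_y = 0: T_AC·sin33° + T_BC·sin47° = 300.
Substitute: T_AC·(0.544639 + 1.22973·0.731354) = 300 → T_AC = 207.755 ≈ 207.8 N.
Then T_BC = 1.22973 × 207.755 = 255.5 N.

T_AC = 207.8 N, T_BC = 255.5 N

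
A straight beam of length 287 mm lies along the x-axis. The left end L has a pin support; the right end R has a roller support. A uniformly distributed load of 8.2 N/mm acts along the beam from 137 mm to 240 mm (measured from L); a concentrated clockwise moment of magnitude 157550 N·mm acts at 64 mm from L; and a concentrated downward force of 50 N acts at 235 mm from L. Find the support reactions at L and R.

Resultant of the distributed load: 8.2 × 103 = 844.6 N at 188.5 mm from L.
Taking moments about L: R_y·287 − (8.2·103)·188.5 − 157550 − 50·235 = 0 → R_y = 328507.1/287 = 1144.62 ≈ 1145 N.
ΣF_y = 0: L_y + 1144.62 − 8.2·103 − 50 = 0 → L_y = -250.0 N.
ΣF_x = 0: no horizontal applied forces, so L_x = 0.

L_x = 0, L_y = -250.0 N, R_y = 1145 N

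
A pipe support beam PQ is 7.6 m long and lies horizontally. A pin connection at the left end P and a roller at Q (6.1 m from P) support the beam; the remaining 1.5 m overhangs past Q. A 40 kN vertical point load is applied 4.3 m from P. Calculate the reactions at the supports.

Taking moments about P: Q_y·6.1 − 40·4.3 = 0 → Q_y = 172/6.1 = 28.1967 ≈ 28.20 kN.
ΣF_y = 0: P_y + 28.1967 − 40 = 0 → P_y = 11.80 kN.
ΣF_x = 0: no horizontal applied forces, so P_x = 0.

P_x = 0, P_y = 11.80 kN, Q_y = 28.20 kN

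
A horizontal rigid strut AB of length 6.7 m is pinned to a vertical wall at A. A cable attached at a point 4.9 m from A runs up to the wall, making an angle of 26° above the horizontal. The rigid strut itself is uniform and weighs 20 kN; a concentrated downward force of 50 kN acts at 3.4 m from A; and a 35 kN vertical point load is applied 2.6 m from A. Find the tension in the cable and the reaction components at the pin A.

ΣM about A: T·sin26°·4.9 − 20·3.35 − 50·3.4 − 35·2.6 = 0 → T = 328/(4.9·0.438371) = 152.699 ≈ 152.7 kN.
ΣF_x = 0: A_x − T·cos26° = 0 → A_x = 152.699 × 0.898794 = 137.2 kN.
ΣF_y = 0: A_y + T·sin26° − 20 − 50 − 35 = 0 → A_y = 105 − 152.699 × 0.438371 = 38.06 kN.

T = 152.7 kN, A_x = 137.2 kN, A_y = 38.06 kN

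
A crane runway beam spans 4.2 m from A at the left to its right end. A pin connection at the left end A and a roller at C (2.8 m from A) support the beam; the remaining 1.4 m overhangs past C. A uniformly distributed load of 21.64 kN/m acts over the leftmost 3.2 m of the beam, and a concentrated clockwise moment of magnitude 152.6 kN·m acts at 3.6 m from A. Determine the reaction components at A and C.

Resultant of the distributed load: 21.64 × 3.2 = 69.248 kN at 1.6 m from A.
Moments about A: C_y·2.8 − (21.64·3.2)·1.6 − 152.6 = 0 → C_y = 263.3968/2.8 = 94.0703 ≈ 94.07 kN.
ΣF_y = 0: A_y + 94.0703 − 21.64·3.2 = 0 → A_y = -24.82 kN.
ΣF_x = 0: no horizontal applied forces, so A_x = 0.

A_x = 0, A_y = -24.82 kN, C_y = 94.07 kN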